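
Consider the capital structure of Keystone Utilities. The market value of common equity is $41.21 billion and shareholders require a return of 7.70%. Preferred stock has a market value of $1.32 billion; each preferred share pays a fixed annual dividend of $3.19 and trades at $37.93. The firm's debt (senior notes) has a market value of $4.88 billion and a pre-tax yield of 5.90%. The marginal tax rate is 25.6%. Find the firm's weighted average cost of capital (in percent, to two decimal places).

7.38%

Cost of preferred: Rp = 3.19 / 37.93 = 8.4102%.
Total capital V = 41.21 + 1.32 + 4.88 = 47.41.
Equity: weight = 41.21/47.41 = 0.8692; cost = 7.7%.
Preferred: weight = 1.32/47.41 = 0.0278; cost = 8.4102%.
Senior notes: weight = 4.88/47.41 = 0.1029; after-tax cost = 5.9% × (1 − 25.6%) = 4.3896%.
WACC = 0.8692 × 7.7000% + 0.0278 × 8.4102% + 0.1029 × 4.3896% = 7.3790%.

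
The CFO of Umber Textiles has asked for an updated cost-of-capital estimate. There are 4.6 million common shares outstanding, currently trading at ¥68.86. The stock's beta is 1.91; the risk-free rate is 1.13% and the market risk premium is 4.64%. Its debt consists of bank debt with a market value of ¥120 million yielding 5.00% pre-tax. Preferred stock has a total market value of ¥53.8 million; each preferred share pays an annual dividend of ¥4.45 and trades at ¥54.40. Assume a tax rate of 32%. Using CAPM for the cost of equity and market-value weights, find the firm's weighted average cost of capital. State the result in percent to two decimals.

Cost of equity via CAPM: Re = 1.13% + 1.91 × 4.64% = 9.9924%.
Cost of preferred: Rp = 4.45 / 54.4 = 8.1801%.
Market value of equity E = 68.86 × 4.6m = 316.756m.
Total capital V = 316.756 + 53.8 + 120 = 490.556.
Equity: weight = 316.756/490.556 = 0.6457; cost = 9.9924%.
Preferred: weight = 53.8/490.556 = 0.1097; cost = 8.1801%.
Bank debt: weight = 120/490.556 = 0.2446; after-tax cost = 5% × (1 − 32%) = 3.4000%.
WACC = 0.6457 × 9.9924% + 0.1097 × 8.1801% + 0.2446 × 3.4000% = 8.1810%.

8.18%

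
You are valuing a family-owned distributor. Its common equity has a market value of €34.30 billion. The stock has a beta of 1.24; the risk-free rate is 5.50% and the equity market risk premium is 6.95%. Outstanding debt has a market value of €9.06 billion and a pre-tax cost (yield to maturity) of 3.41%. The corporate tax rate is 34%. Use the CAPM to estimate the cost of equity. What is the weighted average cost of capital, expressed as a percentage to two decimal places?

Cost of equity via CAPM: Re = 5.5% + 1.24 × 6.95% = 14.1180%.
Total capital V = 34.3 + 9.06 = 43.36.
Equity: weight = 34.3/43.36 = 0.7911; cost = 14.118%.
Debt: weight = 9.06/43.36 = 0.2089; after-tax cost = 3.41% × (1 − 34%) = 2.2506%.
WACC = 0.7911 × 14.1180% + 0.2089 × 2.2506% = 11.6383%.

11.64%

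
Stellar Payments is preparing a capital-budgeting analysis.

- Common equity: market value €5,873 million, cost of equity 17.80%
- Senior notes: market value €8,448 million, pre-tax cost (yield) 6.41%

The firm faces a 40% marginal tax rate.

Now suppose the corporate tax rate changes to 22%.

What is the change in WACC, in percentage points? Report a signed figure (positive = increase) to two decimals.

+0.68 pp

Current WACC:
Total capital V = 5873 + 8448 = 14321.
Equity: weight = 5873/14321 = 0.4101; cost = 17.8%.
Senior notes: weight = 8448/14321 = 0.5899; after-tax cost = 6.41% × (1 − 40%) = 3.8460%.
WACC = 0.4101 × 17.8000% + 0.5899 × 3.8460% = 9.5685%.
After the change:
Total capital V = 5873 + 8448 = 14321.
Equity: weight = 5873/14321 = 0.4101; cost = 17.8%.
Senior notes: weight = 8448/14321 = 0.5899; after-tax cost = 6.41% × (1 − 22%) = 4.9998%.
WACC = 0.4101 × 17.8000% + 0.5899 × 4.9998% = 10.2491%.
Change in WACC = 10.2491% − 9.5685% = 0.6806 pp.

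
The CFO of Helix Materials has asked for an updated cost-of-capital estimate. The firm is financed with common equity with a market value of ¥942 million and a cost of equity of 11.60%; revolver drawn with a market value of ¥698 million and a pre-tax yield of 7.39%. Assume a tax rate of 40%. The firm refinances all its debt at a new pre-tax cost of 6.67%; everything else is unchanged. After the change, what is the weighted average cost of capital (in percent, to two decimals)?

After the change:
Total capital V = 942 + 698 = 1640.
Equity: weight = 942/1640 = 0.5744; cost = 11.6%.
Revolver drawn: weight = 698/1640 = 0.4256; after-tax cost = 6.67% × (1 − 40%) = 4.0020%.
WACC = 0.5744 × 11.6000% + 0.4256 × 4.0020% = 8.3662%.

8.37%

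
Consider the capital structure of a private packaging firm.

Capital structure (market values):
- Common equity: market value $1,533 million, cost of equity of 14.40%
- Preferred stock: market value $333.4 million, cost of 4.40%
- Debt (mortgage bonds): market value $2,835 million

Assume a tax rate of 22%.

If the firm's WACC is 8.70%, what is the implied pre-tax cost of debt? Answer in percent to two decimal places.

Total capital V = 1533 + 333.4 + 2835 = 4701.4.
Equity weight = 1533/4701.4 = 0.3261.
Preferred weight = 333.4/4701.4 = 0.0709.
Mortgage bonds weight = 2835/4701.4 = 0.6030.
Equity contribution = 0.3261 × 14.4% = 4.6955%.
Preferred contribution = 0.0709 × 4.4% = 0.3120%.
Remaining for debt = 8.7% − 5.0075% = 3.6925%.
Rd × (1 − 22%) × 0.6030 = 3.6925%  ⇒  Rd = 7.8506%.

7.85%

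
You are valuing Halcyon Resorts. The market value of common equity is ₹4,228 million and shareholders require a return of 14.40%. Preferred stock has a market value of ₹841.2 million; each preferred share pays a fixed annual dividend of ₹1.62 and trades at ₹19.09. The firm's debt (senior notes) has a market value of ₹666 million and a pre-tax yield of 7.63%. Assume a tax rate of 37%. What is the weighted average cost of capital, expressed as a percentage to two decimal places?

12.42%

Cost of preferred: Rp = 1.62 / 19.09 = 8.4861%.
Total capital V = 4228 + 841.2 + 666 = 5735.2.
Equity: weight = 4228/5735.2 = 0.7372; cost = 14.4%.
Preferred: weight = 841.2/5735.2 = 0.1467; cost = 8.4861%.
Senior notes: weight = 666/5735.2 = 0.1161; after-tax cost = 7.63% × (1 − 37%) = 4.8069%.
WACC = 0.7372 × 14.4000% + 0.1467 × 8.4861% + 0.1161 × 4.8069% = 12.4186%.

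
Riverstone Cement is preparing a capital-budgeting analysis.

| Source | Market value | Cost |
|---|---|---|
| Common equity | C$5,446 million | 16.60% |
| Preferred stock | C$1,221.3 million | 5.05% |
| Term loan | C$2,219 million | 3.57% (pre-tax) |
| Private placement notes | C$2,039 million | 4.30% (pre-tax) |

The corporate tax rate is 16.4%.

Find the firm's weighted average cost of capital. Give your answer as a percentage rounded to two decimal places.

10.12%

Total capital V = 5446 + 1221.3 + 2219 + 2039 = 10925.3.
Equity: weight = 5446/10925.3 = 0.4985; cost = 16.6%.
Preferred: weight = 1221.3/10925.3 = 0.1118; cost = 5.05%.
Term loan: weight = 2219/10925.3 = 0.2031; after-tax cost = 3.57% × (1 − 16.4%) = 2.9845%.
Private placement notes: weight = 2039/10925.3 = 0.1866; after-tax cost = 4.3% × (1 − 16.4%) = 3.5948%.
WACC = 0.4985 × 16.6000% + 0.1118 × 5.0500% + 0.2031 × 2.9845% + 0.1866 × 3.5948% = 10.1163%.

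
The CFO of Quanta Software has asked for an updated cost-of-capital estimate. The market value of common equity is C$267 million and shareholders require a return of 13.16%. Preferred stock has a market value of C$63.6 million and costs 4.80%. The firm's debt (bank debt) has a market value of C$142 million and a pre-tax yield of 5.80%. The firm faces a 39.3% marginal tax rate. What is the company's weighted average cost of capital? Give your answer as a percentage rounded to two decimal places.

Total capital V = 267 + 63.6 + 142 = 472.6.
Equity: weight = 267/472.6 = 0.5650; cost = 13.16%.
Preferred: weight = 63.6/472.6 = 0.1346; cost = 4.8%.
Bank debt: weight = 142/472.6 = 0.3005; after-tax cost = 5.8% × (1 − 39.3%) = 3.5206%.
WACC = 0.5650 × 13.1600% + 0.1346 × 4.8000% + 0.3005 × 3.5206% = 9.1386%.

9.14%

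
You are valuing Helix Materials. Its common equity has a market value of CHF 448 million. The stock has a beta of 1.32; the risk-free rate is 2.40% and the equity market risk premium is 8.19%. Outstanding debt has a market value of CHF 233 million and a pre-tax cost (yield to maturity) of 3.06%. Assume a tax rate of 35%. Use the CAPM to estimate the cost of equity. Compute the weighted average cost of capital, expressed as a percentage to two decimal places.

Cost of equity via CAPM: Re = 2.4% + 1.32 × 8.19% = 13.2108%.
Total capital V = 448 + 233 = 681.
Equity: weight = 448/681 = 0.6579; cost = 13.2108%.
Debt: weight = 233/681 = 0.3421; after-tax cost = 3.06% × (1 − 35%) = 1.9890%.
WACC = 0.6579 × 13.2108% + 0.3421 × 1.9890% = 9.3713%.

9.37%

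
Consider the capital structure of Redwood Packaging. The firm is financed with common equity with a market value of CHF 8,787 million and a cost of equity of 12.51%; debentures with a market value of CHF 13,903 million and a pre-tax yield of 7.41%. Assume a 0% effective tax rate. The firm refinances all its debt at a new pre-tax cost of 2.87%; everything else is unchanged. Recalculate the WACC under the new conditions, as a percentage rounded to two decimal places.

After the change:
Total capital V = 8787 + 13903 = 22690.
Equity: weight = 8787/22690 = 0.3873; cost = 12.51%.
Debentures: weight = 13903/22690 = 0.6127; after-tax cost = 2.87% × (1 − 0%) = 2.8700%.
WACC = 0.3873 × 12.5100% + 0.6127 × 2.8700% = 6.6032%.

6.60%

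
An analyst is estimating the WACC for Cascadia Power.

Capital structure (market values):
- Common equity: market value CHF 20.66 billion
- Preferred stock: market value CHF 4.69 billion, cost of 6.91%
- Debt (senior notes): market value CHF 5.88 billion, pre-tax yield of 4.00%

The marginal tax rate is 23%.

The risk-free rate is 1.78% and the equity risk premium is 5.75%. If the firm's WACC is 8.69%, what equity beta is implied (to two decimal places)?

1.55

Total capital V = 20.66 + 4.69 + 5.88 = 31.23.
Equity weight = 20.66/31.23 = 0.6615.
Preferred weight = 4.69/31.23 = 0.1502.
Senior notes weight = 5.88/31.23 = 0.1883.
Debt contribution = 0.1883 × 4% × (1 − 23%) = 0.5799%.
Preferred contribution = 0.1502 × 6.91% = 1.0377%.
Required equity contribution = 8.69% − 1.6176% = 7.0724%  ⇒  Re = 10.6907%.
CAPM: 10.6907% = 1.78% + β × 5.75%  ⇒  β = 1.5497.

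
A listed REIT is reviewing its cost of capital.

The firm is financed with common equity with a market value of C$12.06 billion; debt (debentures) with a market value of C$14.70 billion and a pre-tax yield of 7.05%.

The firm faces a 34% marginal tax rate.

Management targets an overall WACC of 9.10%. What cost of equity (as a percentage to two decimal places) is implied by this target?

Total capital V = 12.06 + 14.7 = 26.76.
Equity weight = 12.06/26.76 = 0.4507.
Debentures weight = 14.7/26.76 = 0.5493.
Debt contribution = 0.5493 × 7.05% × (1 − 34%) = 2.5560%.
Required equity contribution = 9.1% − 2.5560% = 6.5440%.
Re = 6.5440% / 0.4507 = 14.5205%.

14.52%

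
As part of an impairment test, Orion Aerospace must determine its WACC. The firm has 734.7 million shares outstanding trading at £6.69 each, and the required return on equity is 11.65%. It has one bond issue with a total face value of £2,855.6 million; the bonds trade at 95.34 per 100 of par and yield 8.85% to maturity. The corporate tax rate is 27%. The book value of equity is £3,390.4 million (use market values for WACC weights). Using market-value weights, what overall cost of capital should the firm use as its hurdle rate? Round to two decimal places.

Market value of equity E = 6.69 × 734.7m = 4915.143m. Market value of debt D = 2855.6m × 95.34/100 = 2722.52904m.
Total capital V = 4915.143 + 2722.52904 = 7637.67204.
Equity: weight = 4915.143/7637.67204 = 0.6435; cost = 11.65%.
Bonds outstanding: weight = 2722.52904/7637.67204 = 0.3565; after-tax cost = 8.85% × (1 − 27%) = 6.4605%.
WACC = 0.6435 × 11.6500% + 0.3565 × 6.4605% = 9.8001%.

9.80%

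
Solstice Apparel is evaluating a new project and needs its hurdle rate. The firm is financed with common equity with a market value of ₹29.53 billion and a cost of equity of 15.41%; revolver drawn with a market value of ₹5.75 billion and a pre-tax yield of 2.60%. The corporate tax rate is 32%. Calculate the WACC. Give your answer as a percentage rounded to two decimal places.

13.19%

Total capital V = 29.53 + 5.75 = 35.28.
Equity: weight = 29.53/35.28 = 0.8370; cost = 15.41%.
Revolver drawn: weight = 5.75/35.28 = 0.1630; after-tax cost = 2.6% × (1 − 32%) = 1.7680%.
WACC = 0.8370 × 15.4100% + 0.1630 × 1.7680% = 13.1866%.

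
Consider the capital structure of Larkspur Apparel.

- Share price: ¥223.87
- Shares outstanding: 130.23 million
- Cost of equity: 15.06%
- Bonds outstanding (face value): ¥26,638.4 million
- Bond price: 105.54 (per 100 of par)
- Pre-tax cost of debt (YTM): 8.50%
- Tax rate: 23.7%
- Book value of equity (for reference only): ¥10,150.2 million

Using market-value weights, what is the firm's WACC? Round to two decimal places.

Market value of equity E = 223.87 × 130.23m = 29154.5901m. Market value of debt D = 26638.4m × 105.54/100 = 28114.16736m.
Total capital V = 29154.5901 + 28114.16736 = 57268.75746.
Equity: weight = 29154.5901/57268.75746 = 0.5091; cost = 15.06%.
Bonds outstanding: weight = 28114.16736/57268.75746 = 0.4909; after-tax cost = 8.5% × (1 − 23.7%) = 6.4855%.
WACC = 0.5091 × 15.0600% + 0.4909 × 6.4855% = 10.8506%.

10.85%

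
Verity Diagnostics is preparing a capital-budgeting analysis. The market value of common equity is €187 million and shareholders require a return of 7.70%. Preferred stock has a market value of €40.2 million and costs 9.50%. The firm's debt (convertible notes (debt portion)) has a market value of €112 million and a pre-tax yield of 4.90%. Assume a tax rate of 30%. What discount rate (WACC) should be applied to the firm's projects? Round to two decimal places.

6.50%

Total capital V = 187 + 40.2 + 112 = 339.2.
Equity: weight = 187/339.2 = 0.5513; cost = 7.7%.
Preferred: weight = 40.2/339.2 = 0.1185; cost = 9.5%.
Convertible notes (debt portion): weight = 112/339.2 = 0.3302; after-tax cost = 4.9% × (1 − 30%) = 3.4300%.
WACC = 0.5513 × 7.7000% + 0.1185 × 9.5000% + 0.3302 × 3.4300% = 6.5034%.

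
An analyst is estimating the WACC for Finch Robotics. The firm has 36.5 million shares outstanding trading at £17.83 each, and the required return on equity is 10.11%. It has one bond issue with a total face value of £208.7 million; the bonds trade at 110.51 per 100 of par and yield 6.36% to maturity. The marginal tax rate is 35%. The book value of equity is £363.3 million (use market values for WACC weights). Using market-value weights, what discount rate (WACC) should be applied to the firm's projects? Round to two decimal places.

8.55%

Market value of equity E = 17.83 × 36.5m = 650.795m. Market value of debt D = 208.7m × 110.51/100 = 230.63437m.
Total capital V = 650.795 + 230.63437 = 881.42937.
Equity: weight = 650.795/881.42937 = 0.7383; cost = 10.11%.
Bonds outstanding: weight = 230.63437/881.42937 = 0.2617; after-tax cost = 6.36% × (1 − 35%) = 4.1340%.
WACC = 0.7383 × 10.1100% + 0.2617 × 4.1340% = 8.5463%.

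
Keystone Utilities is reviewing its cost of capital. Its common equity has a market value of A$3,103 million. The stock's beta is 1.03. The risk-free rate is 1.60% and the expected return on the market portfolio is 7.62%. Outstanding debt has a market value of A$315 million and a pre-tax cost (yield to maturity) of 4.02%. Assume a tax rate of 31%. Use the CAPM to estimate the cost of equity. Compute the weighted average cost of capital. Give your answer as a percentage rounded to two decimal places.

Market risk premium = 7.62% − 1.6% = 6.02%.
Cost of equity via CAPM: Re = 1.6% + 1.03 × 6.02% = 7.8006%.
Total capital V = 3103 + 315 = 3418.
Equity: weight = 3103/3418 = 0.9078; cost = 7.8006%.
Debt: weight = 315/3418 = 0.0922; after-tax cost = 4.02% × (1 − 31%) = 2.7738%.
WACC = 0.9078 × 7.8006% + 0.0922 × 2.7738% = 7.3373%.

7.34%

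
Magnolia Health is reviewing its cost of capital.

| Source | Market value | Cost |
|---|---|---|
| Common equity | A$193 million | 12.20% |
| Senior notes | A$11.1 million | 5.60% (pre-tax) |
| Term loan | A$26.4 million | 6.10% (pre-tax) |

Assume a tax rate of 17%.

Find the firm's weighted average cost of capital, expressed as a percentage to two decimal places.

11.02%

Total capital V = 193 + 11.1 + 26.4 = 230.5.
Equity: weight = 193/230.5 = 0.8373; cost = 12.2%.
Senior notes: weight = 11.1/230.5 = 0.0482; after-tax cost = 5.6% × (1 − 17%) = 4.6480%.
Term loan: weight = 26.4/230.5 = 0.1145; after-tax cost = 6.1% × (1 − 17%) = 5.0630%.
WACC = 0.8373 × 12.2000% + 0.0482 × 4.6480% + 0.1145 × 5.0630% = 11.0189%.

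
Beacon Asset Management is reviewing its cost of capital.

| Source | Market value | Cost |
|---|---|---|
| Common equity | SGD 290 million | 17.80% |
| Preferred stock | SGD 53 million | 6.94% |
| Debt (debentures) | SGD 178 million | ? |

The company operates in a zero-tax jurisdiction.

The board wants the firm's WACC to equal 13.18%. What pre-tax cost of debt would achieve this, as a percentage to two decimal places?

7.51%

Total capital V = 290 + 53 + 178 = 521.
Equity weight = 290/521 = 0.5566.
Preferred weight = 53/521 = 0.1017.
Debentures weight = 178/521 = 0.3417.
Equity contribution = 0.5566 × 17.8% = 9.9079%.
Preferred contribution = 0.1017 × 6.94% = 0.7060%.
Remaining for debt = 13.18% − 10.6139% = 2.5661%.
Rd × (1 − 0%) × 0.3417 = 2.5661%  ⇒  Rd = 7.5110%.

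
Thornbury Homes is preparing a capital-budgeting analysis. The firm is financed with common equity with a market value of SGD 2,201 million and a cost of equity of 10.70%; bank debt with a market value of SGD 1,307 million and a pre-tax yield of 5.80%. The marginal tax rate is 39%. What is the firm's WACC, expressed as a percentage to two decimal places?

Total capital V = 2201 + 1307 = 3508.
Equity: weight = 2201/3508 = 0.6274; cost = 10.7%.
Bank debt: weight = 1307/3508 = 0.3726; after-tax cost = 5.8% × (1 − 39%) = 3.5380%.
WACC = 0.6274 × 10.7000% + 0.3726 × 3.5380% = 8.0316%.

8.03%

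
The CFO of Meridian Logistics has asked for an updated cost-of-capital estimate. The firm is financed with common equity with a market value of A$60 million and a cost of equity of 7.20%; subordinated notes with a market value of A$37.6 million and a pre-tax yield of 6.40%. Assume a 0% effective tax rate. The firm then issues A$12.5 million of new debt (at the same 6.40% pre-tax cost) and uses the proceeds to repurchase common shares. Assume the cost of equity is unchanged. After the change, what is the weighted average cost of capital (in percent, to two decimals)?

6.79%

After the change:
Total capital V = 47.5 + 50.1 = 97.6.
Equity: weight = 47.5/97.6 = 0.4867; cost = 7.2%.
Subordinated notes: weight = 50.1/97.6 = 0.5133; after-tax cost = 6.4% × (1 − 0%) = 6.4000%.
WACC = 0.4867 × 7.2000% + 0.5133 × 6.4000% = 6.7893%.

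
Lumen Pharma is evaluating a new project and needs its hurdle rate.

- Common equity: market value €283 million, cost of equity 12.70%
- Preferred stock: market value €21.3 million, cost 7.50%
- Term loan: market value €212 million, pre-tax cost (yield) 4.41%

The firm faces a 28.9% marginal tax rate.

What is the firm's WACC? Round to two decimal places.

8.56%

Total capital V = 283 + 21.3 + 212 = 516.3.
Equity: weight = 283/516.3 = 0.5481; cost = 12.7%.
Preferred: weight = 21.3/516.3 = 0.0413; cost = 7.5%.
Term loan: weight = 212/516.3 = 0.4106; after-tax cost = 4.41% × (1 − 28.9%) = 3.1355%.
WACC = 0.5481 × 12.7000% + 0.0413 × 7.5000% + 0.4106 × 3.1355% = 8.5582%.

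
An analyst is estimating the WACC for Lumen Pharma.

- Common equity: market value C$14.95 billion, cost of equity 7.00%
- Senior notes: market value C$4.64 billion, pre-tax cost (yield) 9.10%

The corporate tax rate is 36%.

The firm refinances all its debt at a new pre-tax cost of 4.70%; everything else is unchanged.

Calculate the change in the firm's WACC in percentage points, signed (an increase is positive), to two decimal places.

Current WACC:
Total capital V = 14.95 + 4.64 = 19.59.
Equity: weight = 14.95/19.59 = 0.7631; cost = 7%.
Senior notes: weight = 4.64/19.59 = 0.2369; after-tax cost = 9.1% × (1 − 36%) = 5.8240%.
WACC = 0.7631 × 7.0000% + 0.2369 × 5.8240% = 6.7215%.
After the change:
Total capital V = 14.95 + 4.64 = 19.59.
Equity: weight = 14.95/19.59 = 0.7631; cost = 7%.
Senior notes: weight = 4.64/19.59 = 0.2369; after-tax cost = 4.7% × (1 − 36%) = 3.0080%.
WACC = 0.7631 × 7.0000% + 0.2369 × 3.0080% = 6.0545%.
Change in WACC = 6.0545% − 6.7215% = -0.6670 pp.

-0.67 pp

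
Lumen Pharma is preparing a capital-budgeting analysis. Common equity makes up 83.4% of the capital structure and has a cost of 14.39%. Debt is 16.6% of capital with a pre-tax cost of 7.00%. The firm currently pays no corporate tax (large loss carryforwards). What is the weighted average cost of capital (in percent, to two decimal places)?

After-tax cost of debt = 7% × (1 − 0%) = 7.0000%.
WACC = 0.834 × 14.3900% + 0.166 × 7.0000% = 13.1633%.

13.16%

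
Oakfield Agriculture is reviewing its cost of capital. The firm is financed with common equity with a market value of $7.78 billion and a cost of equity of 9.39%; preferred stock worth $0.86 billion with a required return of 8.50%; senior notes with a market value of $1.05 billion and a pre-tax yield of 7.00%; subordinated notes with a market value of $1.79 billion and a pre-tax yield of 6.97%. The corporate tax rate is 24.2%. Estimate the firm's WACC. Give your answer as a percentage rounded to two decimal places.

Total capital V = 7.78 + 0.86 + 1.05 + 1.79 = 11.48.
Equity: weight = 7.78/11.48 = 0.6777; cost = 9.39%.
Preferred: weight = 0.86/11.48 = 0.0749; cost = 8.5%.
Senior notes: weight = 1.05/11.48 = 0.0915; after-tax cost = 7% × (1 − 24.2%) = 5.3060%.
Subordinated notes: weight = 1.79/11.48 = 0.1559; after-tax cost = 6.97% × (1 − 24.2%) = 5.2833%.
WACC = 0.6777 × 9.3900% + 0.0749 × 8.5000% + 0.0915 × 5.3060% + 0.1559 × 5.2833% = 8.3095%.

8.31%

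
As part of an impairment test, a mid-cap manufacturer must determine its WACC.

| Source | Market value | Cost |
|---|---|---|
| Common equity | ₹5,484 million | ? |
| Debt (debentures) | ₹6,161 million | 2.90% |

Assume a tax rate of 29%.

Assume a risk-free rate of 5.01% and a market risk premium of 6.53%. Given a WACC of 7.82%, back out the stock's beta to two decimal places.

1.42

Total capital V = 5484 + 6161 = 11645.
Equity weight = 5484/11645 = 0.4709.
Debentures weight = 6161/11645 = 0.5291.
Debt contribution = 0.5291 × 2.9% × (1 − 29%) = 1.0894%.
Required equity contribution = 7.82% − 1.0894% = 6.7306%  ⇒  Re = 14.2922%.
CAPM: 14.2922% = 5.01% + β × 6.53%  ⇒  β = 1.4215.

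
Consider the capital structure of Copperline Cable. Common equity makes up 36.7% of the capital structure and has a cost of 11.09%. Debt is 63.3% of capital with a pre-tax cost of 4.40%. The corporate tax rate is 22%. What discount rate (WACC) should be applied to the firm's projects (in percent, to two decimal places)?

After-tax cost of debt = 4.4% × (1 − 22%) = 3.4320%.
WACC = 0.367 × 11.0900% + 0.633 × 3.4320% = 6.2425%.

6.24%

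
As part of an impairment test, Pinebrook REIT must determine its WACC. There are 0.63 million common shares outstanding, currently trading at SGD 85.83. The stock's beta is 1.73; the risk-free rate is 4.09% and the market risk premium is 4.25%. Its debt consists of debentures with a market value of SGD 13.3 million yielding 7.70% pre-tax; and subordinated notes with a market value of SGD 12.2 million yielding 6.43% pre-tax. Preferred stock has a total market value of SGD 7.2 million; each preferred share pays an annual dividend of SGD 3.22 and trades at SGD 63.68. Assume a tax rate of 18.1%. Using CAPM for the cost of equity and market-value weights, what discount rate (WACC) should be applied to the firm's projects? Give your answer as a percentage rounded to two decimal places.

9.26%

Cost of equity via CAPM: Re = 4.09% + 1.73 × 4.25% = 11.4425%.
Cost of preferred: Rp = 3.22 / 63.68 = 5.0565%.
Market value of equity E = 85.83 × 0.63m = 54.0729m.
Total capital V = 54.0729 + 7.2 + 13.3 + 12.2 = 86.7729.
Equity: weight = 54.0729/86.7729 = 0.6232; cost = 11.4425%.
Preferred: weight = 7.2/86.7729 = 0.0830; cost = 5.0565%.
Debentures: weight = 13.3/86.7729 = 0.1533; after-tax cost = 7.7% × (1 − 18.1%) = 6.3063%.
Subordinated notes: weight = 12.2/86.7729 = 0.1406; after-tax cost = 6.43% × (1 − 18.1%) = 5.2662%.
WACC = 0.6232 × 11.4425% + 0.0830 × 5.0565% + 0.1533 × 6.3063% + 0.1406 × 5.2662% = 9.2570%.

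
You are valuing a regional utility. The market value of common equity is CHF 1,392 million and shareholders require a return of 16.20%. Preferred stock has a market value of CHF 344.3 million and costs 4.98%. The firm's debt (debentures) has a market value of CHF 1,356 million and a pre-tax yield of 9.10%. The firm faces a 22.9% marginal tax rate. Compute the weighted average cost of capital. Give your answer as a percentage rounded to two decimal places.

10.92%

Total capital V = 1392 + 344.3 + 1356 = 3092.3.
Equity: weight = 1392/3092.3 = 0.4502; cost = 16.2%.
Preferred: weight = 344.3/3092.3 = 0.1113; cost = 4.98%.
Debentures: weight = 1356/3092.3 = 0.4385; after-tax cost = 9.1% × (1 − 22.9%) = 7.0161%.
WACC = 0.4502 × 16.2000% + 0.1113 × 4.9800% + 0.4385 × 7.0161% = 10.9235%.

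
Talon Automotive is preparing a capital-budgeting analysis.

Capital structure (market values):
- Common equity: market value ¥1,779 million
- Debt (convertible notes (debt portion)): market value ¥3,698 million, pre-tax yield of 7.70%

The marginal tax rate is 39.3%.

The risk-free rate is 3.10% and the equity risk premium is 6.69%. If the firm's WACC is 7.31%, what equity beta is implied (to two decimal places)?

Total capital V = 1779 + 3698 = 5477.
Equity weight = 1779/5477 = 0.3248.
Convertible notes (debt portion) weight = 3698/5477 = 0.6752.
Debt contribution = 0.6752 × 7.7% × (1 − 39.3%) = 3.1558%.
Required equity contribution = 7.31% − 3.1558% = 4.1542%  ⇒  Re = 12.7897%.
CAPM: 12.7897% = 3.1% + β × 6.69%  ⇒  β = 1.4484.

1.45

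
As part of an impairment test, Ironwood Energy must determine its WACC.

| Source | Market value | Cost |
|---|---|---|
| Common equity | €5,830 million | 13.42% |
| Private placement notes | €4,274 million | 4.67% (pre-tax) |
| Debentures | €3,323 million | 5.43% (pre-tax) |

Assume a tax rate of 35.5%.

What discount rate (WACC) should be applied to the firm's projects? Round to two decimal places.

Total capital V = 5830 + 4274 + 3323 = 13427.
Equity: weight = 5830/13427 = 0.4342; cost = 13.42%.
Private placement notes: weight = 4274/13427 = 0.3183; after-tax cost = 4.67% × (1 − 35.5%) = 3.0122%.
Debentures: weight = 3323/13427 = 0.2475; after-tax cost = 5.43% × (1 − 35.5%) = 3.5023%.
WACC = 0.4342 × 13.4200% + 0.3183 × 3.0122% + 0.2475 × 3.5023% = 7.6526%.

7.65%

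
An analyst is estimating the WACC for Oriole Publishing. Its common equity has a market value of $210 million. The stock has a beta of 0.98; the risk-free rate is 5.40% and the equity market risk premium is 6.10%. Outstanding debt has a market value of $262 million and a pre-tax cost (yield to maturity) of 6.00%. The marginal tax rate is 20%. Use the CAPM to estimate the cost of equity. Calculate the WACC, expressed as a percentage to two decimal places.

7.73%

Cost of equity via CAPM: Re = 5.4% + 0.98 × 6.1% = 11.3780%.
Total capital V = 210 + 262 = 472.
Equity: weight = 210/472 = 0.4449; cost = 11.378%.
Debt: weight = 262/472 = 0.5551; after-tax cost = 6% × (1 − 20%) = 4.8000%.
WACC = 0.4449 × 11.3780% + 0.5551 × 4.8000% = 7.7267%.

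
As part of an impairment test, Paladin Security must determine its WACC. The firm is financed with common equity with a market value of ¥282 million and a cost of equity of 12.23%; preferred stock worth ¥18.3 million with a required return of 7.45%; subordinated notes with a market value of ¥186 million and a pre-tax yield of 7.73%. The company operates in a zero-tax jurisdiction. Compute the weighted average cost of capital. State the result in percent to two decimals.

10.33%

Total capital V = 282 + 18.3 + 186 = 486.3.
Equity: weight = 282/486.3 = 0.5799; cost = 12.23%.
Preferred: weight = 18.3/486.3 = 0.0376; cost = 7.45%.
Subordinated notes: weight = 186/486.3 = 0.3825; after-tax cost = 7.73% × (1 − 0%) = 7.7300%.
WACC = 0.5799 × 12.2300% + 0.0376 × 7.4500% + 0.3825 × 7.7300% = 10.3290%.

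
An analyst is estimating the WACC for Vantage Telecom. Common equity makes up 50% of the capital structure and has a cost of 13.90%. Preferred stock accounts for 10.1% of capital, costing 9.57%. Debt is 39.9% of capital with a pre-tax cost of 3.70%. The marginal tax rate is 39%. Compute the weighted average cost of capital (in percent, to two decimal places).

8.82%

After-tax cost of debt = 3.7% × (1 − 39%) = 2.2570%.
WACC = 0.500 × 13.9000% + 0.101 × 9.5700% + 0.399 × 2.2570% = 8.8171%.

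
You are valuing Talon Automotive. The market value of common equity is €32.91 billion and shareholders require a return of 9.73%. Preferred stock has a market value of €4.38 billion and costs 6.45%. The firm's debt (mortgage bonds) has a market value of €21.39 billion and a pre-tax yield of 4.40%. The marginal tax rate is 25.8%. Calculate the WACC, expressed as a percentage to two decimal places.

7.13%

Total capital V = 32.91 + 4.38 + 21.39 = 58.68.
Equity: weight = 32.91/58.68 = 0.5608; cost = 9.73%.
Preferred: weight = 4.38/58.68 = 0.0746; cost = 6.45%.
Mortgage bonds: weight = 21.39/58.68 = 0.3645; after-tax cost = 4.4% × (1 − 25.8%) = 3.2648%.
WACC = 0.5608 × 9.7300% + 0.0746 × 6.4500% + 0.3645 × 3.2648% = 7.1285%.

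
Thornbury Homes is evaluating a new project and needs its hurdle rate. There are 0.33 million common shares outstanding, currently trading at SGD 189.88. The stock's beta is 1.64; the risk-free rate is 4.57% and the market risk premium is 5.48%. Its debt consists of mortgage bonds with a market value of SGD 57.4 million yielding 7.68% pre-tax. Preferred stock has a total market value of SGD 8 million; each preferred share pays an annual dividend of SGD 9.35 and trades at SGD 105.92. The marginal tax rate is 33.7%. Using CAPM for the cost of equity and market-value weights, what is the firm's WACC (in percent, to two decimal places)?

Cost of equity via CAPM: Re = 4.57% + 1.64 × 5.48% = 13.5572%.
Cost of preferred: Rp = 9.35 / 105.92 = 8.8274%.
Market value of equity E = 189.88 × 0.33m = 62.6604m.
Total capital V = 62.6604 + 8 + 57.4 = 128.0604.
Equity: weight = 62.6604/128.0604 = 0.4893; cost = 13.5572%.
Preferred: weight = 8/128.0604 = 0.0625; cost = 8.8274%.
Mortgage bonds: weight = 57.4/128.0604 = 0.4482; after-tax cost = 7.68% × (1 − 33.7%) = 5.0918%.
WACC = 0.4893 × 13.5572% + 0.0625 × 8.8274% + 0.4482 × 5.0918% = 9.4673%.

9.47%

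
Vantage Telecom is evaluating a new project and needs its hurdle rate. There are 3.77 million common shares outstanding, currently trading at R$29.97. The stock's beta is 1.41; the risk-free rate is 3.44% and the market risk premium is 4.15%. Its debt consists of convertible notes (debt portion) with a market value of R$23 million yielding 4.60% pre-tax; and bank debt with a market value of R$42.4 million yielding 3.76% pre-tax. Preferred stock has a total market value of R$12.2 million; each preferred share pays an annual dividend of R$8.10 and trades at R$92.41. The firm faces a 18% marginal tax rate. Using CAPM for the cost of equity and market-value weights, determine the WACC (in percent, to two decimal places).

Cost of equity via CAPM: Re = 3.44% + 1.41 × 4.15% = 9.2915%.
Cost of preferred: Rp = 8.1 / 92.41 = 8.7653%.
Market value of equity E = 29.97 × 3.77m = 112.9869m.
Total capital V = 112.9869 + 12.2 + 23 + 42.4 = 190.5869.
Equity: weight = 112.9869/190.5869 = 0.5928; cost = 9.2915%.
Preferred: weight = 12.2/190.5869 = 0.0640; cost = 8.7653%.
Convertible notes (debt portion): weight = 23/190.5869 = 0.1207; after-tax cost = 4.6% × (1 − 18%) = 3.7720%.
Bank debt: weight = 42.4/190.5869 = 0.2225; after-tax cost = 3.76% × (1 − 18%) = 3.0832%.
WACC = 0.5928 × 9.2915% + 0.0640 × 8.7653% + 0.1207 × 3.7720% + 0.2225 × 3.0832% = 7.2106%.

7.21%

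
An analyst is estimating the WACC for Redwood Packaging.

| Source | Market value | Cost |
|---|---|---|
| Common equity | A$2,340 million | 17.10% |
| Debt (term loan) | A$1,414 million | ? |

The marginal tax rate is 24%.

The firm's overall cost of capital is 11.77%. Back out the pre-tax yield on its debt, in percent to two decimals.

3.88%

Total capital V = 2340 + 1414 = 3754.
Equity weight = 2340/3754 = 0.6233.
Term loan weight = 1414/3754 = 0.3767.
Equity contribution = 0.6233 × 17.1% = 10.6590%.
Remaining for debt = 11.77% − 10.6590% = 1.1110%.
Rd × (1 − 24%) × 0.3767 = 1.1110%  ⇒  Rd = 3.8809%.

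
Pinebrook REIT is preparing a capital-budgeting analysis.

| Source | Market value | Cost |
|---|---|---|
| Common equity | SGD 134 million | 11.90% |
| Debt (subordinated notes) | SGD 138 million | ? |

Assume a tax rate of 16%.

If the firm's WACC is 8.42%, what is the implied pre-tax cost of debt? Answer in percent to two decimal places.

Total capital V = 134 + 138 = 272.
Equity weight = 134/272 = 0.4926.
Subordinated notes weight = 138/272 = 0.5074.
Equity contribution = 0.4926 × 11.9% = 5.8625%.
Remaining for debt = 8.42% − 5.8625% = 2.5575%.
Rd × (1 − 16%) × 0.5074 = 2.5575%  ⇒  Rd = 6.0010%.

6.00%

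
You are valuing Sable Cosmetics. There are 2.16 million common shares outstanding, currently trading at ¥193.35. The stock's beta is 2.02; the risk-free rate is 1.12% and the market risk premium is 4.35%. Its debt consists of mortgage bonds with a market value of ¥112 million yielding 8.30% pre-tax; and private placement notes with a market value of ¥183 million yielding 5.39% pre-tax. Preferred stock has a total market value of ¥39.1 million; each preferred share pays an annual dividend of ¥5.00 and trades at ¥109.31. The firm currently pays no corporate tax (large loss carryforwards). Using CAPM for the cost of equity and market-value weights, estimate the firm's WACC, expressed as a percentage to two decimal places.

Cost of equity via CAPM: Re = 1.12% + 2.02 × 4.35% = 9.9070%.
Cost of preferred: Rp = 5.0 / 109.31 = 4.5741%.
Market value of equity E = 193.35 × 2.16m = 417.636m.
Total capital V = 417.636 + 39.1 + 112 + 183 = 751.736.
Equity: weight = 417.636/751.736 = 0.5556; cost = 9.907%.
Preferred: weight = 39.1/751.736 = 0.0520; cost = 4.5741%.
Mortgage bonds: weight = 112/751.736 = 0.1490; after-tax cost = 8.3% × (1 − 0%) = 8.3000%.
Private placement notes: weight = 183/751.736 = 0.2434; after-tax cost = 5.39% × (1 − 0%) = 5.3900%.
WACC = 0.5556 × 9.9070% + 0.0520 × 4.5741% + 0.1490 × 8.3000% + 0.2434 × 5.3900% = 8.2906%.

8.29%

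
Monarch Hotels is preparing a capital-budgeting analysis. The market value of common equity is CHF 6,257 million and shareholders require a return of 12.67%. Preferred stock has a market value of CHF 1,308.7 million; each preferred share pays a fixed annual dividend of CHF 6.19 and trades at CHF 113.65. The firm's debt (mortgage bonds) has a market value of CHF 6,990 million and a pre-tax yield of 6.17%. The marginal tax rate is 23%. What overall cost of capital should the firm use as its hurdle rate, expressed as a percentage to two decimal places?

Cost of preferred: Rp = 6.19 / 113.65 = 5.4465%.
Total capital V = 6257 + 1308.7 + 6990 = 14555.7.
Equity: weight = 6257/14555.7 = 0.4299; cost = 12.67%.
Preferred: weight = 1308.7/14555.7 = 0.0899; cost = 5.4465%.
Mortgage bonds: weight = 6990/14555.7 = 0.4802; after-tax cost = 6.17% × (1 − 23%) = 4.7509%.
WACC = 0.4299 × 12.6700% + 0.0899 × 5.4465% + 0.4802 × 4.7509% = 8.2176%.

8.22%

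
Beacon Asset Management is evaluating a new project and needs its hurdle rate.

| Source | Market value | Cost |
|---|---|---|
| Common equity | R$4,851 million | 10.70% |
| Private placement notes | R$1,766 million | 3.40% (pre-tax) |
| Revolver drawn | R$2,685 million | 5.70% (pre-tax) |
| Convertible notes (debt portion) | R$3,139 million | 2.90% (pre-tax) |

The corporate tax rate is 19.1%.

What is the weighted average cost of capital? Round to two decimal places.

Total capital V = 4851 + 1766 + 2685 + 3139 = 12441.
Equity: weight = 4851/12441 = 0.3899; cost = 10.7%.
Private placement notes: weight = 1766/12441 = 0.1420; after-tax cost = 3.4% × (1 − 19.1%) = 2.7506%.
Revolver drawn: weight = 2685/12441 = 0.2158; after-tax cost = 5.7% × (1 − 19.1%) = 4.6113%.
Convertible notes (debt portion): weight = 3139/12441 = 0.2523; after-tax cost = 2.9% × (1 − 19.1%) = 2.3461%.
WACC = 0.3899 × 10.7000% + 0.1420 × 2.7506% + 0.2158 × 4.6113% + 0.2523 × 2.3461% = 6.1497%.

6.15%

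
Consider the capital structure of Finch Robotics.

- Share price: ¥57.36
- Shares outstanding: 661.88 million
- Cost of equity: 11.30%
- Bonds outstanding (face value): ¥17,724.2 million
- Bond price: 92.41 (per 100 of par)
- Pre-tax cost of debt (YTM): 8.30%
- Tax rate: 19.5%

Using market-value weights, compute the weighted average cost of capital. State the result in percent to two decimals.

9.91%

Market value of equity E = 57.36 × 661.88m = 37965.4368m. Market value of debt D = 17724.2m × 92.41/100 = 16378.93322m.
Total capital V = 37965.4368 + 16378.93322 = 54344.37002.
Equity: weight = 37965.4368/54344.37002 = 0.6986; cost = 11.3%.
Bonds outstanding: weight = 16378.93322/54344.37002 = 0.3014; after-tax cost = 8.3% × (1 − 19.5%) = 6.6815%.
WACC = 0.6986 × 11.3000% + 0.3014 × 6.6815% = 9.9080%.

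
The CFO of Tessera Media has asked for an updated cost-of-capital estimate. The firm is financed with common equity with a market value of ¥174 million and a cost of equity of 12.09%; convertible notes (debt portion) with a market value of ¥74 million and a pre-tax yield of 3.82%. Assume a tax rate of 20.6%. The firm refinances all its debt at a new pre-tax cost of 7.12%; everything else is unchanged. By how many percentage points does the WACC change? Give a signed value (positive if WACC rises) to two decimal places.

Current WACC:
Total capital V = 174 + 74 = 248.
Equity: weight = 174/248 = 0.7016; cost = 12.09%.
Convertible notes (debt portion): weight = 74/248 = 0.2984; after-tax cost = 3.82% × (1 − 20.6%) = 3.0331%.
WACC = 0.7016 × 12.0900% + 0.2984 × 3.0331% = 9.3875%.
After the change:
Total capital V = 174 + 74 = 248.
Equity: weight = 174/248 = 0.7016; cost = 12.09%.
Convertible notes (debt portion): weight = 74/248 = 0.2984; after-tax cost = 7.12% × (1 − 20.6%) = 5.6533%.
WACC = 0.7016 × 12.0900% + 0.2984 × 5.6533% = 10.1694%.
Change in WACC = 10.1694% − 9.3875% = 0.7818 pp.

+0.78 pp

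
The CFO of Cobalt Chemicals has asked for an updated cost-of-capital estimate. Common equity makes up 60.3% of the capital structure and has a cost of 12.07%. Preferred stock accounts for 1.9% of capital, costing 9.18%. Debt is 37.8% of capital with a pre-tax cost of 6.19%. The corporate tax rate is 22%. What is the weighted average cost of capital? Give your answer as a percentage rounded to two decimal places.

9.28%

After-tax cost of debt = 6.19% × (1 − 22%) = 4.8282%.
WACC = 0.603 × 12.0700% + 0.019 × 9.1800% + 0.378 × 4.8282% = 9.2777%.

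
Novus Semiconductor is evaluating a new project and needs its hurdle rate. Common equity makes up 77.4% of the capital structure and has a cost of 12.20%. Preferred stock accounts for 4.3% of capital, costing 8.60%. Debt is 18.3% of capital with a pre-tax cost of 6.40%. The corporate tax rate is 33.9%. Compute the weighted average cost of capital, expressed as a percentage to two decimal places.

10.59%

After-tax cost of debt = 6.4% × (1 − 33.9%) = 4.2304%.
WACC = 0.774 × 12.2000% + 0.043 × 8.6000% + 0.183 × 4.2304% = 10.5868%.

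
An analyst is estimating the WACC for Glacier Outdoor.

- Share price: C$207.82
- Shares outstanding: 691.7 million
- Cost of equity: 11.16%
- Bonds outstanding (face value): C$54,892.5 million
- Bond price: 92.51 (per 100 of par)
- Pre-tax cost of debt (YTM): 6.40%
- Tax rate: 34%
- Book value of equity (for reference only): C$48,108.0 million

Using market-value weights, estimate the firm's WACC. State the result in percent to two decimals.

9.35%

Market value of equity E = 207.82 × 691.7m = 143749.094m. Market value of debt D = 54892.5m × 92.51/100 = 50781.05175m.
Total capital V = 143749.094 + 50781.05175 = 194530.14575.
Equity: weight = 143749.094/194530.14575 = 0.7390; cost = 11.16%.
Bonds outstanding: weight = 50781.05175/194530.14575 = 0.2610; after-tax cost = 6.4% × (1 − 34%) = 4.2240%.
WACC = 0.7390 × 11.1600% + 0.2610 × 4.2240% = 9.3494%.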